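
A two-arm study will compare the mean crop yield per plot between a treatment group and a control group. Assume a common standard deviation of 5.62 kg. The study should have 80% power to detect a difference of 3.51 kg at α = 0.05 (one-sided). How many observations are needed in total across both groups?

64 total

For two equal groups, n per group = 2·((z_α + z_β)·σ/δ)².
z_α = 1.645; z_β = 0.842 (power 80%).
n = 2 × (2.487 × 5.62 / 3.51)² = 2 × 15.86 = 31.72
Round up: n = 32 per group.
Total across both groups: 2 × 32 = 64.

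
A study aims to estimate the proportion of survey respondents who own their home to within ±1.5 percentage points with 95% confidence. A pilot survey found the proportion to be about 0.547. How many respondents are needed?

For a proportion with margin E = 0.015 at 95% confidence, z = 1.960.
n = p̂(1−p̂)(z/E)² = 0.547 × 0.453 × (1.960/0.015)² = 4230.73
Round up: n = 4231.

4231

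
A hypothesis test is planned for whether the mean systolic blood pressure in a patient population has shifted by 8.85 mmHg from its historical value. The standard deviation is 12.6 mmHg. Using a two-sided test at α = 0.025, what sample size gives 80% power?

For a one-sample z-test, n = ((z_{α/2} + z_β)·σ/δ)².
z_{α/2} = 2.241 (two-sided α = 0.025); z_β = 0.842 (power 80% → β = 0.2).
n = (3.083 × 12.6 / 8.85)² = 19.27
Round up: n = 20.

20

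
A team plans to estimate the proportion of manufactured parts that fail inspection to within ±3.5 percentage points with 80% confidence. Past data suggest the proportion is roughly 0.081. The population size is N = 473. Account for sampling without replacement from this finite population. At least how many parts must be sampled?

n = 83

For a proportion with margin E = 0.035 at 80% confidence, z = 1.282.
n = p̂(1−p̂)(z/E)² = 0.081 × 0.919 × (1.282/0.035)² = 99.87 — call this n₀.
Finite-population correction with N = 473: n = n₀ / (1 + (n₀−1)/N) = 99.87 / 1.209 = 82.61
Round up: n = 83.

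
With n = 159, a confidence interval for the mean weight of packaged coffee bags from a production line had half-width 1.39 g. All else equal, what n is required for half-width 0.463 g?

Margin of error scales as 1/√n, so n₂ = n₁·(E₁/E₂)².
n₂ = 159 × (1.39/0.463)² = 159 × 9.013 = 1433.07
Round up: n₂ = 1434.

n = 1434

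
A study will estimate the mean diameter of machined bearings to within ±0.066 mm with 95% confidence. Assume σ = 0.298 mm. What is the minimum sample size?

79

For a mean, the margin of error is E = z·σ/√n, so n = (zσ/E)².
At 95% confidence, z = 1.960.
n = (1.960 × 0.298 / 0.066)² = 78.32
Round up: n = 79.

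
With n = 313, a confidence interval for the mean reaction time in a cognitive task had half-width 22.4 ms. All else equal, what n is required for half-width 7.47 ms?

Margin of error scales as 1/√n, so n₂ = n₁·(E₁/E₂)².
n₂ = 313 × (22.4/7.47)² = 313 × 8.992 = 2814.50
Round up: n₂ = 2815.

n = 2815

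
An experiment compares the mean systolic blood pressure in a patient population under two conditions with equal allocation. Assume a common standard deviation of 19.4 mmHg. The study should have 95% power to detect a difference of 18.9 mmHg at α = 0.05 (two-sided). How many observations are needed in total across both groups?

56 total

For two equal groups, n per group = 2·((z_{α/2} + z_β)·σ/δ)².
z_{α/2} = 1.960; z_β = 1.645 (power 95%).
n = 2 × (3.605 × 19.4 / 18.9)² = 2 × 13.69 = 27.38
Round up: n = 28 per group.
Total across both groups: 2 × 28 = 56.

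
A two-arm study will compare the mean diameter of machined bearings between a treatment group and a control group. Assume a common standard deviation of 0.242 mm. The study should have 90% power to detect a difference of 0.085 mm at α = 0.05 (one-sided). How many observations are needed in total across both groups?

278 total

For two equal groups, n per group = 2·((z_α + z_β)·σ/δ)².
z_α = 1.645; z_β = 1.282 (power 90%).
n = 2 × (2.927 × 0.242 / 0.085)² = 2 × 69.44 = 138.88
Round up: n = 139 per group.
Total across both groups: 2 × 139 = 278.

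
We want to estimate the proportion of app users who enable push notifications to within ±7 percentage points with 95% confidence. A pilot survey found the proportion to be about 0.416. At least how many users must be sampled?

For a proportion with margin E = 0.07 at 95% confidence, z = 1.960.
n = p̂(1−p̂)(z/E)² = 0.416 × 0.584 × (1.960/0.07)² = 190.47
Round up: n = 191.

191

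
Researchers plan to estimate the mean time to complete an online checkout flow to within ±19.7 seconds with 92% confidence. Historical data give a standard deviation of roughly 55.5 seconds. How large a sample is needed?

25

For a mean, the margin of error is E = z·σ/√n, so n = (zσ/E)².
At 92% confidence, z = 1.751.
n = (1.751 × 55.5 / 19.7)² = 24.33
Round up: n = 25.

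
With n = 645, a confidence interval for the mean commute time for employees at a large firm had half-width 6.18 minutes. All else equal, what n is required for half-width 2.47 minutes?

n = 4038

Margin of error scales as 1/√n, so n₂ = n₁·(E₁/E₂)².
n₂ = 645 × (6.18/2.47)² = 645 × 6.26 = 4037.70
Round up: n₂ = 4038.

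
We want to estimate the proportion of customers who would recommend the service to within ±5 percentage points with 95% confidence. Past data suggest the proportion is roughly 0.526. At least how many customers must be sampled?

For a proportion with margin E = 0.05 at 95% confidence, z = 1.960.
n = p̂(1−p̂)(z/E)² = 0.526 × 0.474 × (1.960/0.05)² = 383.12
Round up: n = 384.

384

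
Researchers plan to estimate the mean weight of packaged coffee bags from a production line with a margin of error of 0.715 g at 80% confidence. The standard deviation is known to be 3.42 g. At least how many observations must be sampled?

For a mean, the margin of error is E = z·σ/√n, so n = (zσ/E)².
At 80% confidence, z = 1.282.
n = (1.282 × 3.42 / 0.715)² = 37.60
Round up: n = 38.

n = 38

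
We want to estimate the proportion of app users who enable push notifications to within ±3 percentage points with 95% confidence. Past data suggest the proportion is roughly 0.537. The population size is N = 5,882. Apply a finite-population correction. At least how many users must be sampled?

For a proportion with margin E = 0.03 at 95% confidence, z = 1.960.
n = p̂(1−p̂)(z/E)² = 0.537 × 0.463 × (1.960/0.03)² = 1061.27 — call this n₀.
Finite-population correction with N = 5,882: n = n₀ / (1 + (n₀−1)/N) = 1061.27 / 1.18 = 899.38
Round up: n = 900.

n = 900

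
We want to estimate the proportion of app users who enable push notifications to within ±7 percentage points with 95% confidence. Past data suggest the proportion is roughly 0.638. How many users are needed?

n = 182

For a proportion with margin E = 0.07 at 95% confidence, z = 1.960.
n = p̂(1−p̂)(z/E)² = 0.638 × 0.362 × (1.960/0.07)² = 181.07
Round up: n = 182.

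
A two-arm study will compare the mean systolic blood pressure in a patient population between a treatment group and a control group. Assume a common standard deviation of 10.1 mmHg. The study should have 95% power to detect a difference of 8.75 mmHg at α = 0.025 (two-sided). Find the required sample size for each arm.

41 per group

For two equal groups, n per group = 2·((z_{α/2} + z_β)·σ/δ)².
z_{α/2} = 2.241; z_β = 1.645 (power 95%).
n = 2 × (3.886 × 10.1 / 8.75)² = 2 × 20.12 = 40.24
Round up: n = 41 per group.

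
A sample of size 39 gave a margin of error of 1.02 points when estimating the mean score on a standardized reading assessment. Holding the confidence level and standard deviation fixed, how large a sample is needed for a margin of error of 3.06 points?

Margin of error scales as 1/√n, so n₂ = n₁·(E₁/E₂)².
n₂ = 39 × (1.02/3.06)² = 39 × 0.1111 = 4.33
Round up: n₂ = 5.

n = 5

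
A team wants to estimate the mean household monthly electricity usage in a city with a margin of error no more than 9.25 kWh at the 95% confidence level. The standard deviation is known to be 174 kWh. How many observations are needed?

For a mean, the margin of error is E = z·σ/√n, so n = (zσ/E)².
At 95% confidence, z = 1.960.
n = (1.960 × 174 / 9.25)² = 1359.34
Round up: n = 1360.

1360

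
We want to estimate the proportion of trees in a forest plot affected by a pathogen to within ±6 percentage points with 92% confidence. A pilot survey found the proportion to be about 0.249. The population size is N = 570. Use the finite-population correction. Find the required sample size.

For a proportion with margin E = 0.06 at 92% confidence, z = 1.751.
n = p̂(1−p̂)(z/E)² = 0.249 × 0.751 × (1.751/0.06)² = 159.26 — call this n₀.
Finite-population correction with N = 570: n = n₀ / (1 + (n₀−1)/N) = 159.26 / 1.278 = 124.62
Round up: n = 125.

n = 125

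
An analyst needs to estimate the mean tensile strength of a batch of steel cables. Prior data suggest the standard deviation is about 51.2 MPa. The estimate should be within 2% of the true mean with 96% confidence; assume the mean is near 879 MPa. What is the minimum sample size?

For a mean, the margin of error is E = z·σ/√n, so n = (zσ/E)².
At 96% confidence, z = 2.054.
E = 2% of 879 = 17.58 MPa.
n = (2.054 × 51.2 / 17.58)² = 35.79
Round up: n = 36.

36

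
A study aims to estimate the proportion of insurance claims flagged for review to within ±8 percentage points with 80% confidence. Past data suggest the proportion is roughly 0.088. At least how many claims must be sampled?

For a proportion with margin E = 0.08 at 80% confidence, z = 1.282.
n = p̂(1−p̂)(z/E)² = 0.088 × 0.912 × (1.282/0.08)² = 20.61
Round up: n = 21.

21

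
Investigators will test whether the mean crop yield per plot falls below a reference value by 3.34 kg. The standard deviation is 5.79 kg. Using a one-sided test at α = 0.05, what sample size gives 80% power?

For a one-sample z-test, n = ((z_α + z_β)·σ/δ)².
z_α = 1.645 (one-sided α = 0.05); z_β = 0.842 (power 80% → β = 0.2).
n = (2.487 × 5.79 / 3.34)² = 18.59
Round up: n = 19.

19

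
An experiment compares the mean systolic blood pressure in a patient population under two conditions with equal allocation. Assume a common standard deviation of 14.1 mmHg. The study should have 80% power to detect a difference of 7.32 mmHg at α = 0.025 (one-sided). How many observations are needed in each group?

59 per group

For two equal groups, n per group = 2·((z_α + z_β)·σ/δ)².
z_α = 1.960; z_β = 0.842 (power 80%).
n = 2 × (2.802 × 14.1 / 7.32)² = 2 × 29.13 = 58.26
Round up: n = 59 per group.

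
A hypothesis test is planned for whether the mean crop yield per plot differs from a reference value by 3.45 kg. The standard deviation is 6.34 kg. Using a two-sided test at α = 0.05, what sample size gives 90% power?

36

For a one-sample z-test, n = ((z_{α/2} + z_β)·σ/δ)².
z_{α/2} = 1.960 (two-sided α = 0.05); z_β = 1.282 (power 90% → β = 0.1).
n = (3.242 × 6.34 / 3.45)² = 35.49
Round up: n = 36.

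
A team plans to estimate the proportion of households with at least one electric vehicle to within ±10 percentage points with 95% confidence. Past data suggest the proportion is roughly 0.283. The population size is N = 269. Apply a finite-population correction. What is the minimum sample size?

61

For a proportion with margin E = 0.1 at 95% confidence, z = 1.960.
n = p̂(1−p̂)(z/E)² = 0.283 × 0.717 × (1.960/0.1)² = 77.95 — call this n₀.
Finite-population correction with N = 269: n = n₀ / (1 + (n₀−1)/N) = 77.95 / 1.286 = 60.61
Round up: n = 61.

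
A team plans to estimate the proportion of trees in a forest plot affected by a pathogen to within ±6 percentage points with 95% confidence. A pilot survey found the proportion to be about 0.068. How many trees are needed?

For a proportion with margin E = 0.06 at 95% confidence, z = 1.960.
n = p̂(1−p̂)(z/E)² = 0.068 × 0.932 × (1.960/0.06)² = 67.63
Round up: n = 68.

68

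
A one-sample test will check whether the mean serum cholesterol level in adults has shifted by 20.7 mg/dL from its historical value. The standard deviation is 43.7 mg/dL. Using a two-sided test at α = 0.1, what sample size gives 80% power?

n = 28

For a one-sample z-test, n = ((z_{α/2} + z_β)·σ/δ)².
z_{α/2} = 1.645 (two-sided α = 0.1); z_β = 0.842 (power 80% → β = 0.2).
n = (2.487 × 43.7 / 20.7)² = 27.57
Round up: n = 28.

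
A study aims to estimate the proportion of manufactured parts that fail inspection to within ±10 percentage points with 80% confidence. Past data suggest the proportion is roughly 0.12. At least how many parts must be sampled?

n = 18

For a proportion with margin E = 0.1 at 80% confidence, z = 1.282.
n = p̂(1−p̂)(z/E)² = 0.12 × 0.88 × (1.282/0.1)² = 17.36
Round up: n = 18.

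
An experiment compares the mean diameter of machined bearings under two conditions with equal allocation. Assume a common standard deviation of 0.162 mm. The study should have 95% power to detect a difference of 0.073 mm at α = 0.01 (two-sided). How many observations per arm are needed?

176 per group

For two equal groups, n per group = 2·((z_{α/2} + z_β)·σ/δ)².
z_{α/2} = 2.576; z_β = 1.645 (power 95%).
n = 2 × (4.221 × 0.162 / 0.073)² = 2 × 87.74 = 175.48
Round up: n = 176 per group.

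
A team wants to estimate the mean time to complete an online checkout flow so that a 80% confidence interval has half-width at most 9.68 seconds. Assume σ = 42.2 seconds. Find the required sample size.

n = 32

For a mean, the margin of error is E = z·σ/√n, so n = (zσ/E)².
At 80% confidence, z = 1.282.
n = (1.282 × 42.2 / 9.68)² = 31.24
Round up: n = 32.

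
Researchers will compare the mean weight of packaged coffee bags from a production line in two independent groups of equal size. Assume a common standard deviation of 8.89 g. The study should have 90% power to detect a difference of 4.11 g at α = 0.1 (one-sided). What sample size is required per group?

62 per group

For two equal groups, n per group = 2·((z_α + z_β)·σ/δ)².
z_α = 1.282; z_β = 1.282 (power 90%).
n = 2 × (2.564 × 8.89 / 4.11)² = 2 × 30.76 = 61.52
Round up: n = 62 per group.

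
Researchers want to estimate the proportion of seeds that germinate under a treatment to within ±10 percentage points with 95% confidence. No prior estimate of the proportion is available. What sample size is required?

97

For a proportion with margin E = 0.1 at 95% confidence, z = 1.960.
With no prior estimate, use p = 0.5, which maximizes p(1−p) at 0.25.
n = 0.25 × (z/E)² = 0.25 × (1.960/0.1)² = 96.04
Round up: n = 97.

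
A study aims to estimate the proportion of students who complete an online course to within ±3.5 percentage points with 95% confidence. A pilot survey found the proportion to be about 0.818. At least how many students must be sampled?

For a proportion with margin E = 0.035 at 95% confidence, z = 1.960.
n = p̂(1−p̂)(z/E)² = 0.818 × 0.182 × (1.960/0.035)² = 466.88
Round up: n = 467.

n = 467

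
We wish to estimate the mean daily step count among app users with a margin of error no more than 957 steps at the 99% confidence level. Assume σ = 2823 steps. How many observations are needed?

58

For a mean, the margin of error is E = z·σ/√n, so n = (zσ/E)².
At 99% confidence, z = 2.576.
n = (2.576 × 2823 / 957)² = 57.74
Round up: n = 58.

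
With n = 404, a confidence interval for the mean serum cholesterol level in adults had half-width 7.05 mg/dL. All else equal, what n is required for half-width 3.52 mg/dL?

Margin of error scales as 1/√n, so n₂ = n₁·(E₁/E₂)².
n₂ = 404 × (7.05/3.52)² = 404 × 4.011 = 1620.44
Round up: n₂ = 1621.

1621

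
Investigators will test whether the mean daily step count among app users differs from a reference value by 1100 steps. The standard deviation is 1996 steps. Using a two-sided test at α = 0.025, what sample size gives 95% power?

n = 50

For a one-sample z-test, n = ((z_{α/2} + z_β)·σ/δ)².
z_{α/2} = 2.241 (two-sided α = 0.025); z_β = 1.645 (power 95% → β = 0.05).
n = (3.886 × 1996 / 1100)² = 49.72
Round up: n = 50.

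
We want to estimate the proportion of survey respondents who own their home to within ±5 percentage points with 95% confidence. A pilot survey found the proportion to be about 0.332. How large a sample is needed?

For a proportion with margin E = 0.05 at 95% confidence, z = 1.960.
n = p̂(1−p̂)(z/E)² = 0.332 × 0.668 × (1.960/0.05)² = 340.79
Round up: n = 341.

341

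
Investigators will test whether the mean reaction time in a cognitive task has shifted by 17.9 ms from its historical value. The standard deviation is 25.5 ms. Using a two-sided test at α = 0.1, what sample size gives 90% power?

For a one-sample z-test, n = ((z_{α/2} + z_β)·σ/δ)².
z_{α/2} = 1.645 (two-sided α = 0.1); z_β = 1.282 (power 90% → β = 0.1).
n = (2.927 × 25.5 / 17.9)² = 17.39
Round up: n = 18.

n = 18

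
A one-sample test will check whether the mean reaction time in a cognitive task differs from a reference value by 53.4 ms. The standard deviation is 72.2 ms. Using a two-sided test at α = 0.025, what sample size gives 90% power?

For a one-sample z-test, n = ((z_{α/2} + z_β)·σ/δ)².
z_{α/2} = 2.241 (two-sided α = 0.025); z_β = 1.282 (power 90% → β = 0.1).
n = (3.523 × 72.2 / 53.4)² = 22.69
Round up: n = 23.

23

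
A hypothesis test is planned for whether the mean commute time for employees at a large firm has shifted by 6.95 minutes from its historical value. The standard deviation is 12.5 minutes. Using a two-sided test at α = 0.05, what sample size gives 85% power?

30

For a one-sample z-test, n = ((z_{α/2} + z_β)·σ/δ)².
z_{α/2} = 1.960 (two-sided α = 0.05); z_β = 1.036 (power 85% → β = 0.15).
n = (2.996 × 12.5 / 6.95)² = 29.04
Round up: n = 30.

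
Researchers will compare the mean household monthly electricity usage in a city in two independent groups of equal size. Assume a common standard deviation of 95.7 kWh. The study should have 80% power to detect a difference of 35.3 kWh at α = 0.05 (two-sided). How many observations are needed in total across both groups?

For two equal groups, n per group = 2·((z_{α/2} + z_β)·σ/δ)².
z_{α/2} = 1.960; z_β = 0.842 (power 80%).
n = 2 × (2.802 × 95.7 / 35.3)² = 2 × 57.70 = 115.40
Round up: n = 116 per group.
Total across both groups: 2 × 116 = 232.

232 total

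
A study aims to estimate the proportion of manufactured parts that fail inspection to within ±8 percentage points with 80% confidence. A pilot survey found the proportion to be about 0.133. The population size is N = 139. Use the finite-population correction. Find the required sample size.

n = 25

For a proportion with margin E = 0.08 at 80% confidence, z = 1.282.
n = p̂(1−p̂)(z/E)² = 0.133 × 0.867 × (1.282/0.08)² = 29.61 — call this n₀.
Finite-population correction with N = 139: n = n₀ / (1 + (n₀−1)/N) = 29.61 / 1.206 = 24.55
Round up: n = 25.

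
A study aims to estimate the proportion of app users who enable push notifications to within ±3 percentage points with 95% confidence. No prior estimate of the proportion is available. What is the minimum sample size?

1068

For a proportion with margin E = 0.03 at 95% confidence, z = 1.960.
With no prior estimate, use p = 0.5, which maximizes p(1−p) at 0.25.
n = 0.25 × (z/E)² = 0.25 × (1.960/0.03)² = 1067.11
Round up: n = 1068.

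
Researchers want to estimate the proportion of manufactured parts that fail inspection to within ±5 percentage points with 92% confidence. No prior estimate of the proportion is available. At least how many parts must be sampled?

For a proportion with margin E = 0.05 at 92% confidence, z = 1.751.
With no prior estimate, use p = 0.5, which maximizes p(1−p) at 0.25.
n = 0.25 × (z/E)² = 0.25 × (1.751/0.05)² = 306.60
Round up: n = 307.

n = 307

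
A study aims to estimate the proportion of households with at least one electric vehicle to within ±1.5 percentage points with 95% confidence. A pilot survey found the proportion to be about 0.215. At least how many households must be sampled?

2882

For a proportion with margin E = 0.015 at 95% confidence, z = 1.960.
n = p̂(1−p̂)(z/E)² = 0.215 × 0.785 × (1.960/0.015)² = 2881.63
Round up: n = 2882.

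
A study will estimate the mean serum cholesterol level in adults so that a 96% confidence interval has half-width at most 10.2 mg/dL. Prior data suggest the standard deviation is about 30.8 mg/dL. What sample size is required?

For a mean, the margin of error is E = z·σ/√n, so n = (zσ/E)².
At 96% confidence, z = 2.054.
n = (2.054 × 30.8 / 10.2)² = 38.47
Round up: n = 39.

n = 39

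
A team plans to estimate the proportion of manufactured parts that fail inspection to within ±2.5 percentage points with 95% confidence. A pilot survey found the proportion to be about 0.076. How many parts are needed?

432

For a proportion with margin E = 0.025 at 95% confidence, z = 1.960.
n = p̂(1−p̂)(z/E)² = 0.076 × 0.924 × (1.960/0.025)² = 431.64
Round up: n = 432.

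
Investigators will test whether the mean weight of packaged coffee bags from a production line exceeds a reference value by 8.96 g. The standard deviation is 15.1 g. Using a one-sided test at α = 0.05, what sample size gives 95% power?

For a one-sample z-test, n = ((z_α + z_β)·σ/δ)².
z_α = 1.645 (one-sided α = 0.05); z_β = 1.645 (power 95% → β = 0.05).
n = (3.290 × 15.1 / 8.96)² = 30.74
Round up: n = 31.

31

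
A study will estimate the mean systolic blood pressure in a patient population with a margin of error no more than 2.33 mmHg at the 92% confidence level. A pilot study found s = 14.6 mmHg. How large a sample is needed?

121

For a mean, the margin of error is E = z·σ/√n, so n = (zσ/E)².
At 92% confidence, z = 1.751.
n = (1.751 × 14.6 / 2.33)² = 120.38
Round up: n = 121.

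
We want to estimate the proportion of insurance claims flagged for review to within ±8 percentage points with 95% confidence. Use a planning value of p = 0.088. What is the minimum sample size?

For a proportion with margin E = 0.08 at 95% confidence, z = 1.960.
n = p̂(1−p̂)(z/E)² = 0.088 × 0.912 × (1.960/0.08)² = 48.17
Round up: n = 49.

49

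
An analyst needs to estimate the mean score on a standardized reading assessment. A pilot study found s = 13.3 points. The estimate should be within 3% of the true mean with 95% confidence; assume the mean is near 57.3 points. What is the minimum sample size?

For a mean, the margin of error is E = z·σ/√n, so n = (zσ/E)².
At 95% confidence, z = 1.960.
E = 3% of 57.3 = 1.719 points.
n = (1.960 × 13.3 / 1.719)² = 229.97
Round up: n = 230.

n = 230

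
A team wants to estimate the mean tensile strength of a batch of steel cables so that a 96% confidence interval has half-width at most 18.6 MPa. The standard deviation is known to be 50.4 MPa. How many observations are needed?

n = 31

For a mean, the margin of error is E = z·σ/√n, so n = (zσ/E)².
At 96% confidence, z = 2.054.
n = (2.054 × 50.4 / 18.6)² = 30.98
Round up: n = 31.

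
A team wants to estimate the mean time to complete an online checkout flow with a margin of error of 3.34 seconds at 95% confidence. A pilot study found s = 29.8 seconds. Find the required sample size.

For a mean, the margin of error is E = z·σ/√n, so n = (zσ/E)².
At 95% confidence, z = 1.960.
n = (1.960 × 29.8 / 3.34)² = 305.81
Round up: n = 306.

n = 306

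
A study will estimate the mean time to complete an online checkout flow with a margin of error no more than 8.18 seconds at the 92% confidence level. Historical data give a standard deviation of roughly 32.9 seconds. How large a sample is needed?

For a mean, the margin of error is E = z·σ/√n, so n = (zσ/E)².
At 92% confidence, z = 1.751.
n = (1.751 × 32.9 / 8.18)² = 49.60
Round up: n = 50.

50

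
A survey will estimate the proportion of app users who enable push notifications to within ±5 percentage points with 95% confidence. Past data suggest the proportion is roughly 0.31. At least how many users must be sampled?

329

For a proportion with margin E = 0.05 at 95% confidence, z = 1.960.
n = p̂(1−p̂)(z/E)² = 0.31 × 0.69 × (1.960/0.05)² = 328.69
Round up: n = 329.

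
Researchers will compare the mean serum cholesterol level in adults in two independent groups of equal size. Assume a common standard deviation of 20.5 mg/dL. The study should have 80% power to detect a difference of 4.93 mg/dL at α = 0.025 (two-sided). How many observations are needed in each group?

For two equal groups, n per group = 2·((z_{α/2} + z_β)·σ/δ)².
z_{α/2} = 2.241; z_β = 0.842 (power 80%).
n = 2 × (3.083 × 20.5 / 4.93)² = 2 × 164.35 = 328.70
Round up: n = 329 per group.

329 per group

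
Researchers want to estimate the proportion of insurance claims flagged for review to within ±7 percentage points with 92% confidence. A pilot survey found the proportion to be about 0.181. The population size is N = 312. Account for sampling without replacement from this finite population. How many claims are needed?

For a proportion with margin E = 0.07 at 92% confidence, z = 1.751.
n = p̂(1−p̂)(z/E)² = 0.181 × 0.819 × (1.751/0.07)² = 92.76 — call this n₀.
Finite-population correction with N = 312: n = n₀ / (1 + (n₀−1)/N) = 92.76 / 1.294 = 71.68
Round up: n = 72.

72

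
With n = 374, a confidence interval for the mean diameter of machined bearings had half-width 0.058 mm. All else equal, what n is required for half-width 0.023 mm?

n = 2379

Margin of error scales as 1/√n, so n₂ = n₁·(E₁/E₂)².
n₂ = 374 × (0.058/0.023)² = 374 × 6.359 = 2378.27
Round up: n₂ = 2379.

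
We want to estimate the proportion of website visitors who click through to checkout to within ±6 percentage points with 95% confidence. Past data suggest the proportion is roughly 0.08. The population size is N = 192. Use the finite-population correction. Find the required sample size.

For a proportion with margin E = 0.06 at 95% confidence, z = 1.960.
n = p̂(1−p̂)(z/E)² = 0.08 × 0.92 × (1.960/0.06)² = 78.54 — call this n₀.
Finite-population correction with N = 192: n = n₀ / (1 + (n₀−1)/N) = 78.54 / 1.404 = 55.94
Round up: n = 56.

n = 56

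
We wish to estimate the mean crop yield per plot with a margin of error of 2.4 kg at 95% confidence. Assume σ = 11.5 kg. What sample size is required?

89

For a mean, the margin of error is E = z·σ/√n, so n = (zσ/E)².
At 95% confidence, z = 1.960.
n = (1.960 × 11.5 / 2.4)² = 88.20
Round up: n = 89.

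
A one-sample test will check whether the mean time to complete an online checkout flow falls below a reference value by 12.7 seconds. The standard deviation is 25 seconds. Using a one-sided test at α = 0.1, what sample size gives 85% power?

For a one-sample z-test, n = ((z_α + z_β)·σ/δ)².
z_α = 1.282 (one-sided α = 0.1); z_β = 1.036 (power 85% → β = 0.15).
n = (2.318 × 25 / 12.7)² = 20.82
Round up: n = 21.

21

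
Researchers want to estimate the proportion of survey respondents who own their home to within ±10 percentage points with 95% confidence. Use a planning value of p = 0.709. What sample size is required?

For a proportion with margin E = 0.1 at 95% confidence, z = 1.960.
n = p̂(1−p̂)(z/E)² = 0.709 × 0.291 × (1.960/0.1)² = 79.26
Round up: n = 80.

n = 80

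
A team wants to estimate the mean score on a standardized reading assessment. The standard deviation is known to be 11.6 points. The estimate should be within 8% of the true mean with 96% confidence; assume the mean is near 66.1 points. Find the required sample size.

21

For a mean, the margin of error is E = z·σ/√n, so n = (zσ/E)².
At 96% confidence, z = 2.054.
E = 8% of 66.1 = 5.288 points.
n = (2.054 × 11.6 / 5.288)² = 20.30
Round up: n = 21.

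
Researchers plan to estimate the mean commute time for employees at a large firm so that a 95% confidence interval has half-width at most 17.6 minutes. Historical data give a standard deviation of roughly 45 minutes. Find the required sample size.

26

For a mean, the margin of error is E = z·σ/√n, so n = (zσ/E)².
At 95% confidence, z = 1.960.
n = (1.960 × 45 / 17.6)² = 25.11
Round up: n = 26.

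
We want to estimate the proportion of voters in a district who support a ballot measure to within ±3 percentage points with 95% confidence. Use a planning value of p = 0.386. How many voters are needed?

For a proportion with margin E = 0.03 at 95% confidence, z = 1.960.
n = p̂(1−p̂)(z/E)² = 0.386 × 0.614 × (1.960/0.03)² = 1011.64
Round up: n = 1012.

1012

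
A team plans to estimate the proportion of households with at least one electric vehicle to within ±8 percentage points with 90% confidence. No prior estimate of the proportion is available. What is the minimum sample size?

For a proportion with margin E = 0.08 at 90% confidence, z = 1.645.
With no prior estimate, use p = 0.5, which maximizes p(1−p) at 0.25.
n = 0.25 × (z/E)² = 0.25 × (1.645/0.08)² = 105.70
Round up: n = 106.

106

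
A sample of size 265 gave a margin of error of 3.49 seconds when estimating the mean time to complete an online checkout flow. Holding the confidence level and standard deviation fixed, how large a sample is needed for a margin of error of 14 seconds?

17

Margin of error scales as 1/√n, so n₂ = n₁·(E₁/E₂)².
n₂ = 265 × (3.49/14)² = 265 × 0.06214 = 16.47
Round up: n₂ = 17.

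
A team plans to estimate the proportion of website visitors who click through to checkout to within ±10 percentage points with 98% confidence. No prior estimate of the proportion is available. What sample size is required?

n = 136

For a proportion with margin E = 0.1 at 98% confidence, z = 2.326.
With no prior estimate, use p = 0.5, which maximizes p(1−p) at 0.25.
n = 0.25 × (z/E)² = 0.25 × (2.326/0.1)² = 135.26
Round up: n = 136.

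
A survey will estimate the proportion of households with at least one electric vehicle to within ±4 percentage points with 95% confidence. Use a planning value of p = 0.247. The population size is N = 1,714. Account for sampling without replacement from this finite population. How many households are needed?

355

For a proportion with margin E = 0.04 at 95% confidence, z = 1.960.
n = p̂(1−p̂)(z/E)² = 0.247 × 0.753 × (1.960/0.04)² = 446.56 — call this n₀.
Finite-population correction with N = 1,714: n = n₀ / (1 + (n₀−1)/N) = 446.56 / 1.26 = 354.41
Round up: n = 355.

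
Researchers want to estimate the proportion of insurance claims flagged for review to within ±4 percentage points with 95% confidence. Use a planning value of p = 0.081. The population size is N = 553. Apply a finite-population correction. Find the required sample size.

n = 136

For a proportion with margin E = 0.04 at 95% confidence, z = 1.960.
n = p̂(1−p̂)(z/E)² = 0.081 × 0.919 × (1.960/0.04)² = 178.73 — call this n₀.
Finite-population correction with N = 553: n = n₀ / (1 + (n₀−1)/N) = 178.73 / 1.321 = 135.30
Round up: n = 136.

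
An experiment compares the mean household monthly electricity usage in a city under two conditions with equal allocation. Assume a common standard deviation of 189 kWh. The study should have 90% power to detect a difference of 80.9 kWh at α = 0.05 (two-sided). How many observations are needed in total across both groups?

For two equal groups, n per group = 2·((z_{α/2} + z_β)·σ/δ)².
z_{α/2} = 1.960; z_β = 1.282 (power 90%).
n = 2 × (3.242 × 189 / 80.9)² = 2 × 57.37 = 114.74
Round up: n = 115 per group.
Total across both groups: 2 × 115 = 230.

230 total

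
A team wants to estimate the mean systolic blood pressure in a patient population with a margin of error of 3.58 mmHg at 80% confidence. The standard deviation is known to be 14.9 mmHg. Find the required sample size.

For a mean, the margin of error is E = z·σ/√n, so n = (zσ/E)².
At 80% confidence, z = 1.282.
n = (1.282 × 14.9 / 3.58)² = 28.47
Round up: n = 29.

n = 29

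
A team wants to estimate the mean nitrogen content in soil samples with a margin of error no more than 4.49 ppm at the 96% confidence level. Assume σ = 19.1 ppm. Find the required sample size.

77

For a mean, the margin of error is E = z·σ/√n, so n = (zσ/E)².
At 96% confidence, z = 2.054.
n = (2.054 × 19.1 / 4.49)² = 76.34
Round up: n = 77.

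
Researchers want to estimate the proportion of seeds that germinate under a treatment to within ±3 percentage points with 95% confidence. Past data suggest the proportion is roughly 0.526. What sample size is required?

n = 1065

For a proportion with margin E = 0.03 at 95% confidence, z = 1.960.
n = p̂(1−p̂)(z/E)² = 0.526 × 0.474 × (1.960/0.03)² = 1064.23
Round up: n = 1065.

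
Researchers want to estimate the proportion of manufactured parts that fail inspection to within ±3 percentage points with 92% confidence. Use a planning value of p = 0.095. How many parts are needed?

n = 293

For a proportion with margin E = 0.03 at 92% confidence, z = 1.751.
n = p̂(1−p̂)(z/E)² = 0.095 × 0.905 × (1.751/0.03)² = 292.89
Round up: n = 293.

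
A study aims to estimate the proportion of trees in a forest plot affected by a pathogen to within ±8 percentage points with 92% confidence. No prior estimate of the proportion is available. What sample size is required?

n = 120

For a proportion with margin E = 0.08 at 92% confidence, z = 1.751.
With no prior estimate, use p = 0.5, which maximizes p(1−p) at 0.25.
n = 0.25 × (z/E)² = 0.25 × (1.751/0.08)² = 119.77
Round up: n = 120.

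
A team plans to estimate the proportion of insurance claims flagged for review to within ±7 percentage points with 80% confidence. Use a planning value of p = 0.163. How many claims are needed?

For a proportion with margin E = 0.07 at 80% confidence, z = 1.282.
n = p̂(1−p̂)(z/E)² = 0.163 × 0.837 × (1.282/0.07)² = 45.76
Round up: n = 46.

46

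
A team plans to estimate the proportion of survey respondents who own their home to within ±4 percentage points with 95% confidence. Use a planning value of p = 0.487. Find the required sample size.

600

For a proportion with margin E = 0.04 at 95% confidence, z = 1.960.
n = p̂(1−p̂)(z/E)² = 0.487 × 0.513 × (1.960/0.04)² = 599.84
Round up: n = 600.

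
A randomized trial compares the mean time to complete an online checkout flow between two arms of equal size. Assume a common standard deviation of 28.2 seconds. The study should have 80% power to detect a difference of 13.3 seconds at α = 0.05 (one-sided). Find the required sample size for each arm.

For two equal groups, n per group = 2·((z_α + z_β)·σ/δ)².
z_α = 1.645; z_β = 0.842 (power 80%).
n = 2 × (2.487 × 28.2 / 13.3)² = 2 × 27.81 = 55.62
Round up: n = 56 per group.

56 per group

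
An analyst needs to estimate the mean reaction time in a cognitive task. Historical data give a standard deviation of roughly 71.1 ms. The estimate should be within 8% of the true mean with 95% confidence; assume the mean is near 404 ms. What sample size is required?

n = 19

For a mean, the margin of error is E = z·σ/√n, so n = (zσ/E)².
At 95% confidence, z = 1.960.
E = 8% of 404 = 32.32 ms.
n = (1.960 × 71.1 / 32.32)² = 18.59
Round up: n = 19.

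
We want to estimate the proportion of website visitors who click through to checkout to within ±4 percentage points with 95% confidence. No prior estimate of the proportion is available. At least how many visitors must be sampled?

For a proportion with margin E = 0.04 at 95% confidence, z = 1.960.
With no prior estimate, use p = 0.5, which maximizes p(1−p) at 0.25.
n = 0.25 × (z/E)² = 0.25 × (1.960/0.04)² = 600.25
Round up: n = 601.

601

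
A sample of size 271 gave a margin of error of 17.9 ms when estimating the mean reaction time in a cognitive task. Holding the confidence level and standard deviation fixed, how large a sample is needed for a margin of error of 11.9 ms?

Margin of error scales as 1/√n, so n₂ = n₁·(E₁/E₂)².
n₂ = 271 × (17.9/11.9)² = 271 × 2.263 = 613.27
Round up: n₂ = 614.

n = 614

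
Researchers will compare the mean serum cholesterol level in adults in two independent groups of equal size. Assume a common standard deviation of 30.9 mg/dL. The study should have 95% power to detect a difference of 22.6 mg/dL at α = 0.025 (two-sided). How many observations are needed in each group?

57 per group

For two equal groups, n per group = 2·((z_{α/2} + z_β)·σ/δ)².
z_{α/2} = 2.241; z_β = 1.645 (power 95%).
n = 2 × (3.886 × 30.9 / 22.6)² = 2 × 28.23 = 56.46
Round up: n = 57 per group.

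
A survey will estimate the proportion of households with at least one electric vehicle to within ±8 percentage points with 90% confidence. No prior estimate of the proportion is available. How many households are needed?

106

For a proportion with margin E = 0.08 at 90% confidence, z = 1.645.
With no prior estimate, use p = 0.5, which maximizes p(1−p) at 0.25.
n = 0.25 × (z/E)² = 0.25 × (1.645/0.08)² = 105.70
Round up: n = 106.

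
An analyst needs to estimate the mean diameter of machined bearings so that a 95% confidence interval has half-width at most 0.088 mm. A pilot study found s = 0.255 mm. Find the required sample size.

For a mean, the margin of error is E = z·σ/√n, so n = (zσ/E)².
At 95% confidence, z = 1.960.
n = (1.960 × 0.255 / 0.088)² = 32.26
Round up: n = 33.

33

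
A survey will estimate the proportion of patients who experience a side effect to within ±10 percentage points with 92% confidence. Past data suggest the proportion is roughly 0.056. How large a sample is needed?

n = 17

For a proportion with margin E = 0.1 at 92% confidence, z = 1.751.
n = p̂(1−p̂)(z/E)² = 0.056 × 0.944 × (1.751/0.1)² = 16.21
Round up: n = 17.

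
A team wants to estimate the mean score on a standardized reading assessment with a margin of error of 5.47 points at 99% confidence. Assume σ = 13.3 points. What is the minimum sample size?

For a mean, the margin of error is E = z·σ/√n, so n = (zσ/E)².
At 99% confidence, z = 2.576.
n = (2.576 × 13.3 / 5.47)² = 39.23
Round up: n = 40.

40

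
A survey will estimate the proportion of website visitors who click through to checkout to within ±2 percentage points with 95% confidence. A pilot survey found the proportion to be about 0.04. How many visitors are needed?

For a proportion with margin E = 0.02 at 95% confidence, z = 1.960.
n = p̂(1−p̂)(z/E)² = 0.04 × 0.96 × (1.960/0.02)² = 368.79
Round up: n = 369.

369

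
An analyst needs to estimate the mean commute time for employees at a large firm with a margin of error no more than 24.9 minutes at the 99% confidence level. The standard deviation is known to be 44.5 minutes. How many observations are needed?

n = 22

For a mean, the margin of error is E = z·σ/√n, so n = (zσ/E)².
At 99% confidence, z = 2.576.
n = (2.576 × 44.5 / 24.9)² = 21.19
Round up: n = 22.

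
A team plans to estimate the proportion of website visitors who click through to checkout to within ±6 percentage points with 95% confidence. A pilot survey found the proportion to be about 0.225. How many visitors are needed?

For a proportion with margin E = 0.06 at 95% confidence, z = 1.960.
n = p̂(1−p̂)(z/E)² = 0.225 × 0.775 × (1.960/0.06)² = 186.08
Round up: n = 187.

187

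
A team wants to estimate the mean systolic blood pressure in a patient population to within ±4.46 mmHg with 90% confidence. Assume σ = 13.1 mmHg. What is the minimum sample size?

n = 24

For a mean, the margin of error is E = z·σ/√n, so n = (zσ/E)².
At 90% confidence, z = 1.645.
n = (1.645 × 13.1 / 4.46)² = 23.35
Round up: n = 24.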